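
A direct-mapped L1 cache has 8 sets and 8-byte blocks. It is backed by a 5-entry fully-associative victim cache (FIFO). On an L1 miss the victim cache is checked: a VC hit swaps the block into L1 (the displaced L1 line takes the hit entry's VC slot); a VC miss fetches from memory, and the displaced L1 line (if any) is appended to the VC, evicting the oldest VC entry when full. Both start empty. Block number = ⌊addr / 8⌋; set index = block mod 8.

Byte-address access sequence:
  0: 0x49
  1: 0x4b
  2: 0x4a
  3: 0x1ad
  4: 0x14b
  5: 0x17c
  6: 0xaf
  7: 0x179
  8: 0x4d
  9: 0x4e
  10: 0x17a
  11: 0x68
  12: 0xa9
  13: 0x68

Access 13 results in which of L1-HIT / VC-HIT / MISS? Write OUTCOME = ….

0: 0x49 (blk 9, set 1) → MISS  vc=[]
1: 0x4b (blk 9, set 1) → L1-HIT  vc=[]
2: 0x4a (blk 9, set 1) → L1-HIT  vc=[]
3: 0x1ad (blk 53, set 5) → MISS  vc=[]
4: 0x14b (blk 41, set 1) → MISS  vc=[9]
5: 0x17c (blk 47, set 7) → MISS  vc=[9]
6: 0xaf (blk 21, set 5) → MISS  vc=[9, 53]
7: 0x179 (blk 47, set 7) → L1-HIT  vc=[9, 53]
8: 0x4d (blk 9, set 1) → VC-HIT  vc=[41, 53]
9: 0x4e (blk 9, set 1) → L1-HIT  vc=[41, 53]
10: 0x17a (blk 47, set 7) → L1-HIT  vc=[41, 53]
11: 0x68 (blk 13, set 5) → MISS  vc=[41, 53, 21]
12: 0xa9 (blk 21, set 5) → VC-HIT  vc=[41, 53, 13]
13: 0x68 (blk 13, set 5) → VC-HIT  vc=[41, 53, 21]

OUTCOME = VC-HIT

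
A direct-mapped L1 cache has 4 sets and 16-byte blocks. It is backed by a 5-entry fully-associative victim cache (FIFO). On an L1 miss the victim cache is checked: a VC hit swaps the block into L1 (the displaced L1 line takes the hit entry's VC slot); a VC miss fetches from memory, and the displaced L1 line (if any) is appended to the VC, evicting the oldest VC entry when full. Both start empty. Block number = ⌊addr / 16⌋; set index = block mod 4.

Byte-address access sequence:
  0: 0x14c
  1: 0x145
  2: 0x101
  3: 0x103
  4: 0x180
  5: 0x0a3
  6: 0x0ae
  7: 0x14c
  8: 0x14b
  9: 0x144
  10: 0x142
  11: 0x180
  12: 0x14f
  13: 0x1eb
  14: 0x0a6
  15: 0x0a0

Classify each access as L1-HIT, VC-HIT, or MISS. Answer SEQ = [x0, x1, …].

SEQ = [MISS, L1-HIT, MISS, L1-HIT, MISS, MISS, L1-HIT, VC-HIT, L1-HIT, L1-HIT, L1-HIT, VC-HIT, VC-HIT, MISS, VC-HIT, L1-HIT]

0: 0x14c (blk 20, set 0) → MISS  vc=[]
1: 0x145 (blk 20, set 0) → L1-HIT  vc=[]
2: 0x101 (blk 16, set 0) → MISS  vc=[20]
3: 0x103 (blk 16, set 0) → L1-HIT  vc=[20]
4: 0x180 (blk 24, set 0) → MISS  vc=[20, 16]
5: 0xa3 (blk 10, set 2) → MISS  vc=[20, 16]
6: 0xae (blk 10, set 2) → L1-HIT  vc=[20, 16]
7: 0x14c (blk 20, set 0) → VC-HIT  vc=[24, 16]
8: 0x14b (blk 20, set 0) → L1-HIT  vc=[24, 16]
9: 0x144 (blk 20, set 0) → L1-HIT  vc=[24, 16]
10: 0x142 (blk 20, set 0) → L1-HIT  vc=[24, 16]
11: 0x180 (blk 24, set 0) → VC-HIT  vc=[20, 16]
12: 0x14f (blk 20, set 0) → VC-HIT  vc=[24, 16]
13: 0x1eb (blk 30, set 2) → MISS  vc=[24, 16, 10]
14: 0xa6 (blk 10, set 2) → VC-HIT  vc=[24, 16, 30]
15: 0xa0 (blk 10, set 2) → L1-HIT  vc=[24, 16, 30]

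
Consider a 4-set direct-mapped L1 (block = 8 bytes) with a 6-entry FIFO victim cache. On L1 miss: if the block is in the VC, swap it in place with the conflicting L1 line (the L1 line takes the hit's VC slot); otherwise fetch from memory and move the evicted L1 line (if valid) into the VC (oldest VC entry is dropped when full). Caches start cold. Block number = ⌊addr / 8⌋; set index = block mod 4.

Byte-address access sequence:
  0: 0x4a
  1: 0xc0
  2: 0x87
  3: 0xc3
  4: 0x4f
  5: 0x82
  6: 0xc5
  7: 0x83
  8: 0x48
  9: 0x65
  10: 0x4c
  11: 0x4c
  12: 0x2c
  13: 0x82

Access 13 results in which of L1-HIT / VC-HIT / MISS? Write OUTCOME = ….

OUTCOME = VC-HIT

#0 0x4a→b9/s1 MISS; vc=[]
#1 0xc0→b24/s0 MISS; vc=[]
#2 0x87→b16/s0 MISS; vc=[24]
#3 0xc3→b24/s0 VC-HIT; vc=[16]
#4 0x4f→b9/s1 L1-HIT; vc=[16]
#5 0x82→b16/s0 VC-HIT; vc=[24]
#6 0xc5→b24/s0 VC-HIT; vc=[16]
#7 0x83→b16/s0 VC-HIT; vc=[24]
#8 0x48→b9/s1 L1-HIT; vc=[24]
#9 0x65→b12/s0 MISS; vc=[24,16]
#10 0x4c→b9/s1 L1-HIT; vc=[24,16]
#11 0x4c→b9/s1 L1-HIT; vc=[24,16]
#12 0x2c→b5/s1 MISS; vc=[24,16,9]
#13 0x82→b16/s0 VC-HIT; vc=[24,12,9]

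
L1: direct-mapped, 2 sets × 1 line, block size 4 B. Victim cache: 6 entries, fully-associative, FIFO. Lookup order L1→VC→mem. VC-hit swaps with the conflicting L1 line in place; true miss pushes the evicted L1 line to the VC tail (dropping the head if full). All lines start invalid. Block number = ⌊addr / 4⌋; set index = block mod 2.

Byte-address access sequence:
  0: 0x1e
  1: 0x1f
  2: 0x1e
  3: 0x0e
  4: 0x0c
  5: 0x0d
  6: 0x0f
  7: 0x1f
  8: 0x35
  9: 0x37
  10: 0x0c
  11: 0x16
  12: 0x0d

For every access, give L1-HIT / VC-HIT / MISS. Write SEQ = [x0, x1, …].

#0 0x1e→b7/s1 MISS; vc=[]
#1 0x1f→b7/s1 L1-HIT; vc=[]
#2 0x1e→b7/s1 L1-HIT; vc=[]
#3 0xe→b3/s1 MISS; vc=[7]
#4 0xc→b3/s1 L1-HIT; vc=[7]
#5 0xd→b3/s1 L1-HIT; vc=[7]
#6 0xf→b3/s1 L1-HIT; vc=[7]
#7 0x1f→b7/s1 VC-HIT; vc=[3]
#8 0x35→b13/s1 MISS; vc=[3,7]
#9 0x37→b13/s1 L1-HIT; vc=[3,7]
#10 0xc→b3/s1 VC-HIT; vc=[13,7]
#11 0x16→b5/s1 MISS; vc=[13,7,3]
#12 0xd→b3/s1 VC-HIT; vc=[13,7,5]

SEQ = [MISS, L1-HIT, L1-HIT, MISS, L1-HIT, L1-HIT, L1-HIT, VC-HIT, MISS, L1-HIT, VC-HIT, MISS, VC-HIT]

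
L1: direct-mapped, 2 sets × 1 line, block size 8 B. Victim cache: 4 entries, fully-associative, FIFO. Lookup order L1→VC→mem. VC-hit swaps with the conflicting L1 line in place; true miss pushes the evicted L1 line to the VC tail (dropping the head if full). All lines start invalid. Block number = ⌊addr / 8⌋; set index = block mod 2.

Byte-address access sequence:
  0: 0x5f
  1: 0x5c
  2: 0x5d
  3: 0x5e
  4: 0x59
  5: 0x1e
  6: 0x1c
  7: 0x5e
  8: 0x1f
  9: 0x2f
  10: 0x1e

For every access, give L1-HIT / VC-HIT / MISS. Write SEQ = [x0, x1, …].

SEQ = [MISS, L1-HIT, L1-HIT, L1-HIT, L1-HIT, MISS, L1-HIT, VC-HIT, VC-HIT, MISS, VC-HIT]

#0 0x5f→b11/s1 MISS; vc=[]
#1 0x5c→b11/s1 L1-HIT; vc=[]
#2 0x5d→b11/s1 L1-HIT; vc=[]
#3 0x5e→b11/s1 L1-HIT; vc=[]
#4 0x59→b11/s1 L1-HIT; vc=[]
#5 0x1e→b3/s1 MISS; vc=[11]
#6 0x1c→b3/s1 L1-HIT; vc=[11]
#7 0x5e→b11/s1 VC-HIT; vc=[3]
#8 0x1f→b3/s1 VC-HIT; vc=[11]
#9 0x2f→b5/s1 MISS; vc=[11,3]
#10 0x1e→b3/s1 VC-HIT; vc=[11,5]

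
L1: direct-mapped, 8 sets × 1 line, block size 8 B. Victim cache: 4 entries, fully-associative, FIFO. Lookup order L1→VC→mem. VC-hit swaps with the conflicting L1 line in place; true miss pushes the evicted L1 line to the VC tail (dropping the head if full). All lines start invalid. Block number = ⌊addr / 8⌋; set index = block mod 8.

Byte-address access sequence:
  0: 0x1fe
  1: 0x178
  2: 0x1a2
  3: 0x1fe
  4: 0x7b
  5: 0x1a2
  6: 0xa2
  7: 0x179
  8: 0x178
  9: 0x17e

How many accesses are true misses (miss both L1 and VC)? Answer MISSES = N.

MISSES = 5

#0 0x1fe→b63/s7 MISS; vc=[]
#1 0x178→b47/s7 MISS; vc=[63]
#2 0x1a2→b52/s4 MISS; vc=[63]
#3 0x1fe→b63/s7 VC-HIT; vc=[47]
#4 0x7b→b15/s7 MISS; vc=[47,63]
#5 0x1a2→b52/s4 L1-HIT; vc=[47,63]
#6 0xa2→b20/s4 MISS; vc=[47,63,52]
#7 0x179→b47/s7 VC-HIT; vc=[15,63,52]
#8 0x178→b47/s7 L1-HIT; vc=[15,63,52]
#9 0x17e→b47/s7 L1-HIT; vc=[15,63,52]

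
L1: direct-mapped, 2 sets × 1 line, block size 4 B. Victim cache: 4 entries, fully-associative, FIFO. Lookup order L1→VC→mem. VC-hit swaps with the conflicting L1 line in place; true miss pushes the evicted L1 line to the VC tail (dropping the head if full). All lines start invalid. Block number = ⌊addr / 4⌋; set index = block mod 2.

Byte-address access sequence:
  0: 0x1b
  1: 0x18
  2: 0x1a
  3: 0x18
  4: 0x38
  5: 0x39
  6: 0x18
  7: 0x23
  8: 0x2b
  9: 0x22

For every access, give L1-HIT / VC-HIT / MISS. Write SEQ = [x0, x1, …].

SEQ = [MISS, L1-HIT, L1-HIT, L1-HIT, MISS, L1-HIT, VC-HIT, MISS, MISS, VC-HIT]

0: 0x1b (blk 6, set 0) → MISS  vc=[]
1: 0x18 (blk 6, set 0) → L1-HIT  vc=[]
2: 0x1a (blk 6, set 0) → L1-HIT  vc=[]
3: 0x18 (blk 6, set 0) → L1-HIT  vc=[]
4: 0x38 (blk 14, set 0) → MISS  vc=[6]
5: 0x39 (blk 14, set 0) → L1-HIT  vc=[6]
6: 0x18 (blk 6, set 0) → VC-HIT  vc=[14]
7: 0x23 (blk 8, set 0) → MISS  vc=[14, 6]
8: 0x2b (blk 10, set 0) → MISS  vc=[14, 6, 8]
9: 0x22 (blk 8, set 0) → VC-HIT  vc=[14, 6, 10]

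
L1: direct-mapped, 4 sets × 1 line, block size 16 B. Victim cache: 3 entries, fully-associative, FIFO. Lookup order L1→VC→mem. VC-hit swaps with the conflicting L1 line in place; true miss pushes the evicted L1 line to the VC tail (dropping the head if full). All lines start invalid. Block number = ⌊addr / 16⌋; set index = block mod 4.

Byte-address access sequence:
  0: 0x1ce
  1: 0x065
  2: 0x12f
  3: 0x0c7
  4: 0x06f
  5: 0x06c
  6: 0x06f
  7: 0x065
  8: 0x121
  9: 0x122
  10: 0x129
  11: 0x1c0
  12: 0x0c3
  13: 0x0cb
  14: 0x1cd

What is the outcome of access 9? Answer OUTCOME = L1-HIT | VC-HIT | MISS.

OUTCOME = L1-HIT

0: 0x1ce (blk 28, set 0) → MISS  vc=[]
1: 0x65 (blk 6, set 2) → MISS  vc=[]
2: 0x12f (blk 18, set 2) → MISS  vc=[6]
3: 0xc7 (blk 12, set 0) → MISS  vc=[6, 28]
4: 0x6f (blk 6, set 2) → VC-HIT  vc=[18, 28]
5: 0x6c (blk 6, set 2) → L1-HIT  vc=[18, 28]
6: 0x6f (blk 6, set 2) → L1-HIT  vc=[18, 28]
7: 0x65 (blk 6, set 2) → L1-HIT  vc=[18, 28]
8: 0x121 (blk 18, set 2) → VC-HIT  vc=[6, 28]
9: 0x122 (blk 18, set 2) → L1-HIT  vc=[6, 28]
10: 0x129 (blk 18, set 2) → L1-HIT  vc=[6, 28]
11: 0x1c0 (blk 28, set 0) → VC-HIT  vc=[6, 12]
12: 0xc3 (blk 12, set 0) → VC-HIT  vc=[6, 28]
13: 0xcb (blk 12, set 0) → L1-HIT  vc=[6, 28]
14: 0x1cd (blk 28, set 0) → VC-HIT  vc=[6, 12]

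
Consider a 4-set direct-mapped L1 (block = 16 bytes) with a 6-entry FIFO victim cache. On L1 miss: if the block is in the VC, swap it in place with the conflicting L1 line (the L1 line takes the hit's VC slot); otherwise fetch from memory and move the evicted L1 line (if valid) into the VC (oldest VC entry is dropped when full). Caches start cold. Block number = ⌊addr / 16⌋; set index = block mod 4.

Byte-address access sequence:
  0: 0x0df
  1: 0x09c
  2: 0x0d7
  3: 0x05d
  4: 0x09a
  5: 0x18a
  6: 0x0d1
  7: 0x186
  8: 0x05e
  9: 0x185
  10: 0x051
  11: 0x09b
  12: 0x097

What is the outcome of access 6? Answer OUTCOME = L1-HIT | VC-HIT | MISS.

#0 0xdf→b13/s1 MISS; vc=[]
#1 0x9c→b9/s1 MISS; vc=[13]
#2 0xd7→b13/s1 VC-HIT; vc=[9]
#3 0x5d→b5/s1 MISS; vc=[9,13]
#4 0x9a→b9/s1 VC-HIT; vc=[5,13]
#5 0x18a→b24/s0 MISS; vc=[5,13]
#6 0xd1→b13/s1 VC-HIT; vc=[5,9]
#7 0x186→b24/s0 L1-HIT; vc=[5,9]
#8 0x5e→b5/s1 VC-HIT; vc=[13,9]
#9 0x185→b24/s0 L1-HIT; vc=[13,9]
#10 0x51→b5/s1 L1-HIT; vc=[13,9]
#11 0x9b→b9/s1 VC-HIT; vc=[13,5]
#12 0x97→b9/s1 L1-HIT; vc=[13,5]

OUTCOME = VC-HIT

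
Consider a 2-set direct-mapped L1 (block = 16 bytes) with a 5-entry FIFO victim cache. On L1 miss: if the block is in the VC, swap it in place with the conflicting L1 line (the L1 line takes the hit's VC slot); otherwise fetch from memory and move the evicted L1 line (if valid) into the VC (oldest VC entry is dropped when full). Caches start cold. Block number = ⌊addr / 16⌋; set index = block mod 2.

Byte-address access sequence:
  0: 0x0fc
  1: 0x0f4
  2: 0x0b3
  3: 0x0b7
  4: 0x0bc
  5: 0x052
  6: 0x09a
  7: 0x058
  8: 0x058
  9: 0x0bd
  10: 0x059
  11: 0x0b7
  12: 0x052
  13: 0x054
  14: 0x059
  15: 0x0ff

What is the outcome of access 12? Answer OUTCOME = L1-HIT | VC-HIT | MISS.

#0 0xfc→b15/s1 MISS; vc=[]
#1 0xf4→b15/s1 L1-HIT; vc=[]
#2 0xb3→b11/s1 MISS; vc=[15]
#3 0xb7→b11/s1 L1-HIT; vc=[15]
#4 0xbc→b11/s1 L1-HIT; vc=[15]
#5 0x52→b5/s1 MISS; vc=[15,11]
#6 0x9a→b9/s1 MISS; vc=[15,11,5]
#7 0x58→b5/s1 VC-HIT; vc=[15,11,9]
#8 0x58→b5/s1 L1-HIT; vc=[15,11,9]
#9 0xbd→b11/s1 VC-HIT; vc=[15,5,9]
#10 0x59→b5/s1 VC-HIT; vc=[15,11,9]
#11 0xb7→b11/s1 VC-HIT; vc=[15,5,9]
#12 0x52→b5/s1 VC-HIT; vc=[15,11,9]
#13 0x54→b5/s1 L1-HIT; vc=[15,11,9]
#14 0x59→b5/s1 L1-HIT; vc=[15,11,9]
#15 0xff→b15/s1 VC-HIT; vc=[5,11,9]

OUTCOME = VC-HIT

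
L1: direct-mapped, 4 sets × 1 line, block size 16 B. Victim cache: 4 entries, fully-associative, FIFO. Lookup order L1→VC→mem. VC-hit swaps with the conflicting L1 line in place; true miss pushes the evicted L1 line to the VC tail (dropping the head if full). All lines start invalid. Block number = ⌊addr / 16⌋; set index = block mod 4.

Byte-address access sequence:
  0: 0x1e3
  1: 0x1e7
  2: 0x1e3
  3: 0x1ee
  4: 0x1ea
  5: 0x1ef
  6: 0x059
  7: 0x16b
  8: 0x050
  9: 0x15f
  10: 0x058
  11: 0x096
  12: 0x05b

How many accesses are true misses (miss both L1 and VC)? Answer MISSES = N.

0: 0x1e3 (blk 30, set 2) → MISS  vc=[]
1: 0x1e7 (blk 30, set 2) → L1-HIT  vc=[]
2: 0x1e3 (blk 30, set 2) → L1-HIT  vc=[]
3: 0x1ee (blk 30, set 2) → L1-HIT  vc=[]
4: 0x1ea (blk 30, set 2) → L1-HIT  vc=[]
5: 0x1ef (blk 30, set 2) → L1-HIT  vc=[]
6: 0x59 (blk 5, set 1) → MISS  vc=[]
7: 0x16b (blk 22, set 2) → MISS  vc=[30]
8: 0x50 (blk 5, set 1) → L1-HIT  vc=[30]
9: 0x15f (blk 21, set 1) → MISS  vc=[30, 5]
10: 0x58 (blk 5, set 1) → VC-HIT  vc=[30, 21]
11: 0x96 (blk 9, set 1) → MISS  vc=[30, 21, 5]
12: 0x5b (blk 5, set 1) → VC-HIT  vc=[30, 21, 9]

MISSES = 5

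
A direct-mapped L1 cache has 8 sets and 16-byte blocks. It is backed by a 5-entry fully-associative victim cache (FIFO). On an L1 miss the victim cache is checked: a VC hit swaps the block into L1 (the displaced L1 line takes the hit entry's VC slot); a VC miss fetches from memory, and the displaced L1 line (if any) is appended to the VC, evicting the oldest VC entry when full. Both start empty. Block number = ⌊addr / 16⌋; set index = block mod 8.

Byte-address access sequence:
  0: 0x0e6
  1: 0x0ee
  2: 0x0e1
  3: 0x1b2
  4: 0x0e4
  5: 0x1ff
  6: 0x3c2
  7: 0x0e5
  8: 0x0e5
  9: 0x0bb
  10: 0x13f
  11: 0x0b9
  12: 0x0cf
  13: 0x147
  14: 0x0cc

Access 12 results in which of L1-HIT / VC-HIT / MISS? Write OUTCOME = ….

#0 0xe6→b14/s6 MISS; vc=[]
#1 0xee→b14/s6 L1-HIT; vc=[]
#2 0xe1→b14/s6 L1-HIT; vc=[]
#3 0x1b2→b27/s3 MISS; vc=[]
#4 0xe4→b14/s6 L1-HIT; vc=[]
#5 0x1ff→b31/s7 MISS; vc=[]
#6 0x3c2→b60/s4 MISS; vc=[]
#7 0xe5→b14/s6 L1-HIT; vc=[]
#8 0xe5→b14/s6 L1-HIT; vc=[]
#9 0xbb→b11/s3 MISS; vc=[27]
#10 0x13f→b19/s3 MISS; vc=[27,11]
#11 0xb9→b11/s3 VC-HIT; vc=[27,19]
#12 0xcf→b12/s4 MISS; vc=[27,19,60]
#13 0x147→b20/s4 MISS; vc=[27,19,60,12]
#14 0xcc→b12/s4 VC-HIT; vc=[27,19,60,20]

OUTCOME = MISS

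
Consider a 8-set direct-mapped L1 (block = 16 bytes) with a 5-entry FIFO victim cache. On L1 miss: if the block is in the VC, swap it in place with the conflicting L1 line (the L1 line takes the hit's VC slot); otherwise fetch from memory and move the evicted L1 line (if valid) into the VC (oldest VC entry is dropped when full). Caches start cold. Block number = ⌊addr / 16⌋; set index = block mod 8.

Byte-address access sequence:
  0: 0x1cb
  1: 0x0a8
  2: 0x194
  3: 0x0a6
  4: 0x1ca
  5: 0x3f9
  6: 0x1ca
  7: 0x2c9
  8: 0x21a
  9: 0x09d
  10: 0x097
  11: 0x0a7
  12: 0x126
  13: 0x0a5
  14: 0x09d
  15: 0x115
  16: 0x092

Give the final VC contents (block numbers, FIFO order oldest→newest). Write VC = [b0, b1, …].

0: 0x1cb (blk 28, set 4) → MISS  vc=[]
1: 0xa8 (blk 10, set 2) → MISS  vc=[]
2: 0x194 (blk 25, set 1) → MISS  vc=[]
3: 0xa6 (blk 10, set 2) → L1-HIT  vc=[]
4: 0x1ca (blk 28, set 4) → L1-HIT  vc=[]
5: 0x3f9 (blk 63, set 7) → MISS  vc=[]
6: 0x1ca (blk 28, set 4) → L1-HIT  vc=[]
7: 0x2c9 (blk 44, set 4) → MISS  vc=[28]
8: 0x21a (blk 33, set 1) → MISS  vc=[28, 25]
9: 0x9d (blk 9, set 1) → MISS  vc=[28, 25, 33]
10: 0x97 (blk 9, set 1) → L1-HIT  vc=[28, 25, 33]
11: 0xa7 (blk 10, set 2) → L1-HIT  vc=[28, 25, 33]
12: 0x126 (blk 18, set 2) → MISS  vc=[28, 25, 33, 10]
13: 0xa5 (blk 10, set 2) → VC-HIT  vc=[28, 25, 33, 18]
14: 0x9d (blk 9, set 1) → L1-HIT  vc=[28, 25, 33, 18]
15: 0x115 (blk 17, set 1) → MISS  vc=[28, 25, 33, 18, 9]
16: 0x92 (blk 9, set 1) → VC-HIT  vc=[28, 25, 33, 18, 17]

VC = [28, 25, 33, 18, 17]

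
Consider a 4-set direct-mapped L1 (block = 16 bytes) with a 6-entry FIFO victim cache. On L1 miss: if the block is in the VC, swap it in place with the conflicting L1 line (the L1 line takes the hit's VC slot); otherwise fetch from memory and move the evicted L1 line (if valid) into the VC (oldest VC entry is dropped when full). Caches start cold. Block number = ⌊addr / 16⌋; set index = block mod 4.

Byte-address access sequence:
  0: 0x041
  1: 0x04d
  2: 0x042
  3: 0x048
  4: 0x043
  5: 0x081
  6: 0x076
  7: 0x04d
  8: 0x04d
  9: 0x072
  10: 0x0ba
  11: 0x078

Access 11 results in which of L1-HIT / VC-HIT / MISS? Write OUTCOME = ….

OUTCOME = VC-HIT

0: 0x41 (blk 4, set 0) → MISS  vc=[]
1: 0x4d (blk 4, set 0) → L1-HIT  vc=[]
2: 0x42 (blk 4, set 0) → L1-HIT  vc=[]
3: 0x48 (blk 4, set 0) → L1-HIT  vc=[]
4: 0x43 (blk 4, set 0) → L1-HIT  vc=[]
5: 0x81 (blk 8, set 0) → MISS  vc=[4]
6: 0x76 (blk 7, set 3) → MISS  vc=[4]
7: 0x4d (blk 4, set 0) → VC-HIT  vc=[8]
8: 0x4d (blk 4, set 0) → L1-HIT  vc=[8]
9: 0x72 (blk 7, set 3) → L1-HIT  vc=[8]
10: 0xba (blk 11, set 3) → MISS  vc=[8, 7]
11: 0x78 (blk 7, set 3) → VC-HIT  vc=[8, 11]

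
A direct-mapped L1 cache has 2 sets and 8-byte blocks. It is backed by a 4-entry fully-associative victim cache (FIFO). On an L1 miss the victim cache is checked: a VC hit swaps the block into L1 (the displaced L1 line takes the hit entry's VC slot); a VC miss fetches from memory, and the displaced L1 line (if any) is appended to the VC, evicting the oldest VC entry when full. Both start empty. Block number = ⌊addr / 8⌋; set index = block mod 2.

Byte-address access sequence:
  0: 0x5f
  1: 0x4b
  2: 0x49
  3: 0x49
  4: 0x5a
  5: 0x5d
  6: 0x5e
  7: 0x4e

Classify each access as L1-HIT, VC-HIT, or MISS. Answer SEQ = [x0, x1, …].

0: 0x5f (blk 11, set 1) → MISS  vc=[]
1: 0x4b (blk 9, set 1) → MISS  vc=[11]
2: 0x49 (blk 9, set 1) → L1-HIT  vc=[11]
3: 0x49 (blk 9, set 1) → L1-HIT  vc=[11]
4: 0x5a (blk 11, set 1) → VC-HIT  vc=[9]
5: 0x5d (blk 11, set 1) → L1-HIT  vc=[9]
6: 0x5e (blk 11, set 1) → L1-HIT  vc=[9]
7: 0x4e (blk 9, set 1) → VC-HIT  vc=[11]

SEQ = [MISS, MISS, L1-HIT, L1-HIT, VC-HIT, L1-HIT, L1-HIT, VC-HIT]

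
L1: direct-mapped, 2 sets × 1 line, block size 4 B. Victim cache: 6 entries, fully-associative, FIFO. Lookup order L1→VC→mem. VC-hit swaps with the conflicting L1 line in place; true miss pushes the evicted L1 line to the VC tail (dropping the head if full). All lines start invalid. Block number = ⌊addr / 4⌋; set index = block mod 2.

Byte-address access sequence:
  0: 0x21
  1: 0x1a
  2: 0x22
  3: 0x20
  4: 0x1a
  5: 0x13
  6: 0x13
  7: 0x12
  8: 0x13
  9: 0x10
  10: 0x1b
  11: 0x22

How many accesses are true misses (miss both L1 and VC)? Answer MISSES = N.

  [0] addr=0x21 blk=8 s=0: MISS | VC []
  [1] addr=0x1a blk=6 s=0: MISS | VC [8]
  [2] addr=0x22 blk=8 s=0: VC-HIT | VC [6]
  [3] addr=0x20 blk=8 s=0: L1-HIT | VC [6]
  [4] addr=0x1a blk=6 s=0: VC-HIT | VC [8]
  [5] addr=0x13 blk=4 s=0: MISS | VC [8, 6]
  [6] addr=0x13 blk=4 s=0: L1-HIT | VC [8, 6]
  [7] addr=0x12 blk=4 s=0: L1-HIT | VC [8, 6]
  [8] addr=0x13 blk=4 s=0: L1-HIT | VC [8, 6]
  [9] addr=0x10 blk=4 s=0: L1-HIT | VC [8, 6]
  [10] addr=0x1b blk=6 s=0: VC-HIT | VC [8, 4]
  [11] addr=0x22 blk=8 s=0: VC-HIT | VC [6, 4]

MISSES = 3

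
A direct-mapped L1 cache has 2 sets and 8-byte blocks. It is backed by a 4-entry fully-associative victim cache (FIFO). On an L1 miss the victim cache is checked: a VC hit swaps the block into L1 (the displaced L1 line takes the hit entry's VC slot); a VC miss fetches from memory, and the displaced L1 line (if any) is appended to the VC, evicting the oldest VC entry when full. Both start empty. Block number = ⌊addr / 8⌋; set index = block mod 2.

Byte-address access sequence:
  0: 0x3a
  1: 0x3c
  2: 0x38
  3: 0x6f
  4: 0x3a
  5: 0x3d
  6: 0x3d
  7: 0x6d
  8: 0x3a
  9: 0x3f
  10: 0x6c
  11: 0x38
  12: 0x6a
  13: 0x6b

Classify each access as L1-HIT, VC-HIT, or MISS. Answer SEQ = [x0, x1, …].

SEQ = [MISS, L1-HIT, L1-HIT, MISS, VC-HIT, L1-HIT, L1-HIT, VC-HIT, VC-HIT, L1-HIT, VC-HIT, VC-HIT, VC-HIT, L1-HIT]

0: 0x3a (blk 7, set 1) → MISS  vc=[]
1: 0x3c (blk 7, set 1) → L1-HIT  vc=[]
2: 0x38 (blk 7, set 1) → L1-HIT  vc=[]
3: 0x6f (blk 13, set 1) → MISS  vc=[7]
4: 0x3a (blk 7, set 1) → VC-HIT  vc=[13]
5: 0x3d (blk 7, set 1) → L1-HIT  vc=[13]
6: 0x3d (blk 7, set 1) → L1-HIT  vc=[13]
7: 0x6d (blk 13, set 1) → VC-HIT  vc=[7]
8: 0x3a (blk 7, set 1) → VC-HIT  vc=[13]
9: 0x3f (blk 7, set 1) → L1-HIT  vc=[13]
10: 0x6c (blk 13, set 1) → VC-HIT  vc=[7]
11: 0x38 (blk 7, set 1) → VC-HIT  vc=[13]
12: 0x6a (blk 13, set 1) → VC-HIT  vc=[7]
13: 0x6b (blk 13, set 1) → L1-HIT  vc=[7]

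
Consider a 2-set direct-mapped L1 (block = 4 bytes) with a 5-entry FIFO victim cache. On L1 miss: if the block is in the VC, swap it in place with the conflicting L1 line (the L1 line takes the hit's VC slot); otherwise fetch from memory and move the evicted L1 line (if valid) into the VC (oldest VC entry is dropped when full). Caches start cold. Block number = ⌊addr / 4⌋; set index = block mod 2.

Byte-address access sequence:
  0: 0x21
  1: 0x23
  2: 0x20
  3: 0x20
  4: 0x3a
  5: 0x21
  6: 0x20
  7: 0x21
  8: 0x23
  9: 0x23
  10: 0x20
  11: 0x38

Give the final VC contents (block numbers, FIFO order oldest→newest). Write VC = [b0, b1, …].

VC = [8]

  [0] addr=0x21 blk=8 s=0: MISS | VC []
  [1] addr=0x23 blk=8 s=0: L1-HIT | VC []
  [2] addr=0x20 blk=8 s=0: L1-HIT | VC []
  [3] addr=0x20 blk=8 s=0: L1-HIT | VC []
  [4] addr=0x3a blk=14 s=0: MISS | VC [8]
  [5] addr=0x21 blk=8 s=0: VC-HIT | VC [14]
  [6] addr=0x20 blk=8 s=0: L1-HIT | VC [14]
  [7] addr=0x21 blk=8 s=0: L1-HIT | VC [14]
  [8] addr=0x23 blk=8 s=0: L1-HIT | VC [14]
  [9] addr=0x23 blk=8 s=0: L1-HIT | VC [14]
  [10] addr=0x20 blk=8 s=0: L1-HIT | VC [14]
  [11] addr=0x38 blk=14 s=0: VC-HIT | VC [8]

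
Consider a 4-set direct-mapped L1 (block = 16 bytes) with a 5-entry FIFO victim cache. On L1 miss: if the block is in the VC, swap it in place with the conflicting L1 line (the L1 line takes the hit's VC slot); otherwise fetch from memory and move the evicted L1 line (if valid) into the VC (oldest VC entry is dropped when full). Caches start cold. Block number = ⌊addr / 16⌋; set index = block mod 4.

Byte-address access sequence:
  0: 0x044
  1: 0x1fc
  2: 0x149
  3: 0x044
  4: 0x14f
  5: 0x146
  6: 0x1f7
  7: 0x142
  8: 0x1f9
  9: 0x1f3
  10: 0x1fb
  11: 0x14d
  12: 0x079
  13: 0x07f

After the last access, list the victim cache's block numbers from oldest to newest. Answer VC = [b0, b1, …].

0: 0x44 (blk 4, set 0) → MISS  vc=[]
1: 0x1fc (blk 31, set 3) → MISS  vc=[]
2: 0x149 (blk 20, set 0) → MISS  vc=[4]
3: 0x44 (blk 4, set 0) → VC-HIT  vc=[20]
4: 0x14f (blk 20, set 0) → VC-HIT  vc=[4]
5: 0x146 (blk 20, set 0) → L1-HIT  vc=[4]
6: 0x1f7 (blk 31, set 3) → L1-HIT  vc=[4]
7: 0x142 (blk 20, set 0) → L1-HIT  vc=[4]
8: 0x1f9 (blk 31, set 3) → L1-HIT  vc=[4]
9: 0x1f3 (blk 31, set 3) → L1-HIT  vc=[4]
10: 0x1fb (blk 31, set 3) → L1-HIT  vc=[4]
11: 0x14d (blk 20, set 0) → L1-HIT  vc=[4]
12: 0x79 (blk 7, set 3) → MISS  vc=[4, 31]
13: 0x7f (blk 7, set 3) → L1-HIT  vc=[4, 31]

VC = [4, 31]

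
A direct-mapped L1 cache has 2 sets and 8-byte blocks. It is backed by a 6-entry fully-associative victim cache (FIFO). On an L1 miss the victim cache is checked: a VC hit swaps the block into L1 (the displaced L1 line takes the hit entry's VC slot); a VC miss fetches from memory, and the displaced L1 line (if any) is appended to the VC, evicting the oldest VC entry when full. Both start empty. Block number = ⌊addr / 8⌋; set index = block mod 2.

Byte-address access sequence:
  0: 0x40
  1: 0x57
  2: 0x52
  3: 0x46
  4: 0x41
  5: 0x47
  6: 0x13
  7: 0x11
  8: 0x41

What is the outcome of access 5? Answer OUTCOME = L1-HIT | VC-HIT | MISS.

0: 0x40 (blk 8, set 0) → MISS  vc=[]
1: 0x57 (blk 10, set 0) → MISS  vc=[8]
2: 0x52 (blk 10, set 0) → L1-HIT  vc=[8]
3: 0x46 (blk 8, set 0) → VC-HIT  vc=[10]
4: 0x41 (blk 8, set 0) → L1-HIT  vc=[10]
5: 0x47 (blk 8, set 0) → L1-HIT  vc=[10]
6: 0x13 (blk 2, set 0) → MISS  vc=[10, 8]
7: 0x11 (blk 2, set 0) → L1-HIT  vc=[10, 8]
8: 0x41 (blk 8, set 0) → VC-HIT  vc=[10, 2]

OUTCOME = L1-HIT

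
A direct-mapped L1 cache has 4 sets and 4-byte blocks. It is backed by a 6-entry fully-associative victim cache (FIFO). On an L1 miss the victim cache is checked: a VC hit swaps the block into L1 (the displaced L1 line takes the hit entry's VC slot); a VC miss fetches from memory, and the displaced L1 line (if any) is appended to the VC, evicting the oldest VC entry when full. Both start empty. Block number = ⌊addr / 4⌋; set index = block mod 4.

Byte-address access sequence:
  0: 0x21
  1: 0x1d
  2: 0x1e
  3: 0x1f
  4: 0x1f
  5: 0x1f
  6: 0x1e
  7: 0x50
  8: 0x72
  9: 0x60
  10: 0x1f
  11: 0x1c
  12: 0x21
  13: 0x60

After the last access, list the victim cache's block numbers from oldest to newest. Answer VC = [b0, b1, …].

VC = [8, 20, 28]

0: 0x21 (blk 8, set 0) → MISS  vc=[]
1: 0x1d (blk 7, set 3) → MISS  vc=[]
2: 0x1e (blk 7, set 3) → L1-HIT  vc=[]
3: 0x1f (blk 7, set 3) → L1-HIT  vc=[]
4: 0x1f (blk 7, set 3) → L1-HIT  vc=[]
5: 0x1f (blk 7, set 3) → L1-HIT  vc=[]
6: 0x1e (blk 7, set 3) → L1-HIT  vc=[]
7: 0x50 (blk 20, set 0) → MISS  vc=[8]
8: 0x72 (blk 28, set 0) → MISS  vc=[8, 20]
9: 0x60 (blk 24, set 0) → MISS  vc=[8, 20, 28]
10: 0x1f (blk 7, set 3) → L1-HIT  vc=[8, 20, 28]
11: 0x1c (blk 7, set 3) → L1-HIT  vc=[8, 20, 28]
12: 0x21 (blk 8, set 0) → VC-HIT  vc=[24, 20, 28]
13: 0x60 (blk 24, set 0) → VC-HIT  vc=[8, 20, 28]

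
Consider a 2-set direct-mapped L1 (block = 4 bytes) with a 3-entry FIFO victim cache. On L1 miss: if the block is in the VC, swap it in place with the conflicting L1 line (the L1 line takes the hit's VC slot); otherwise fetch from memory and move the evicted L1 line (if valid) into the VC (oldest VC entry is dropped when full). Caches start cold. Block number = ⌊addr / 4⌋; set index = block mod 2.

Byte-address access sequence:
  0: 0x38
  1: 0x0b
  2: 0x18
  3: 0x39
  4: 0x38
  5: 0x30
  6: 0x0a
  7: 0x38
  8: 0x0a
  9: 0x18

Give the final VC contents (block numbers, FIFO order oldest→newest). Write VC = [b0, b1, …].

0: 0x38 (blk 14, set 0) → MISS  vc=[]
1: 0xb (blk 2, set 0) → MISS  vc=[14]
2: 0x18 (blk 6, set 0) → MISS  vc=[14, 2]
3: 0x39 (blk 14, set 0) → VC-HIT  vc=[6, 2]
4: 0x38 (blk 14, set 0) → L1-HIT  vc=[6, 2]
5: 0x30 (blk 12, set 0) → MISS  vc=[6, 2, 14]
6: 0xa (blk 2, set 0) → VC-HIT  vc=[6, 12, 14]
7: 0x38 (blk 14, set 0) → VC-HIT  vc=[6, 12, 2]
8: 0xa (blk 2, set 0) → VC-HIT  vc=[6, 12, 14]
9: 0x18 (blk 6, set 0) → VC-HIT  vc=[2, 12, 14]

VC = [2, 12, 14]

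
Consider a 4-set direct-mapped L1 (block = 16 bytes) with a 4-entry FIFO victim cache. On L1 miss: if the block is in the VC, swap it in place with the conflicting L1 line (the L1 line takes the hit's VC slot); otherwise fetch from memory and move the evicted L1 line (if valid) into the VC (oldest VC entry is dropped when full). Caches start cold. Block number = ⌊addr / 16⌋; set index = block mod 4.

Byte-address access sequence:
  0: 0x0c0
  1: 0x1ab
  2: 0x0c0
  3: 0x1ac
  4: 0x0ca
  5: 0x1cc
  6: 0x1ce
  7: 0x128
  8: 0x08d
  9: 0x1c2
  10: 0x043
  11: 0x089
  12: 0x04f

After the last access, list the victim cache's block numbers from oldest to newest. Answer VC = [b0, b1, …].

VC = [12, 26, 8, 28]

0: 0xc0 (blk 12, set 0) → MISS  vc=[]
1: 0x1ab (blk 26, set 2) → MISS  vc=[]
2: 0xc0 (blk 12, set 0) → L1-HIT  vc=[]
3: 0x1ac (blk 26, set 2) → L1-HIT  vc=[]
4: 0xca (blk 12, set 0) → L1-HIT  vc=[]
5: 0x1cc (blk 28, set 0) → MISS  vc=[12]
6: 0x1ce (blk 28, set 0) → L1-HIT  vc=[12]
7: 0x128 (blk 18, set 2) → MISS  vc=[12, 26]
8: 0x8d (blk 8, set 0) → MISS  vc=[12, 26, 28]
9: 0x1c2 (blk 28, set 0) → VC-HIT  vc=[12, 26, 8]
10: 0x43 (blk 4, set 0) → MISS  vc=[12, 26, 8, 28]
11: 0x89 (blk 8, set 0) → VC-HIT  vc=[12, 26, 4, 28]
12: 0x4f (blk 4, set 0) → VC-HIT  vc=[12, 26, 8, 28]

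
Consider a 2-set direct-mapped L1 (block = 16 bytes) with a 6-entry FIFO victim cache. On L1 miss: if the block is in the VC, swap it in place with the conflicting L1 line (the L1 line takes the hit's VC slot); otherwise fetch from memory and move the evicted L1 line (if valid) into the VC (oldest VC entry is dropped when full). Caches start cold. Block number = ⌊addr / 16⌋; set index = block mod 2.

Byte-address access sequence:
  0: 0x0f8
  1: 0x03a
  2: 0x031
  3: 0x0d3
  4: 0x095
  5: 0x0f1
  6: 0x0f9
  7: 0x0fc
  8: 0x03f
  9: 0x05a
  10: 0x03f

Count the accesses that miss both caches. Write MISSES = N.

0: 0xf8 (blk 15, set 1) → MISS  vc=[]
1: 0x3a (blk 3, set 1) → MISS  vc=[15]
2: 0x31 (blk 3, set 1) → L1-HIT  vc=[15]
3: 0xd3 (blk 13, set 1) → MISS  vc=[15, 3]
4: 0x95 (blk 9, set 1) → MISS  vc=[15, 3, 13]
5: 0xf1 (blk 15, set 1) → VC-HIT  vc=[9, 3, 13]
6: 0xf9 (blk 15, set 1) → L1-HIT  vc=[9, 3, 13]
7: 0xfc (blk 15, set 1) → L1-HIT  vc=[9, 3, 13]
8: 0x3f (blk 3, set 1) → VC-HIT  vc=[9, 15, 13]
9: 0x5a (blk 5, set 1) → MISS  vc=[9, 15, 13, 3]
10: 0x3f (blk 3, set 1) → VC-HIT  vc=[9, 15, 13, 5]

MISSES = 5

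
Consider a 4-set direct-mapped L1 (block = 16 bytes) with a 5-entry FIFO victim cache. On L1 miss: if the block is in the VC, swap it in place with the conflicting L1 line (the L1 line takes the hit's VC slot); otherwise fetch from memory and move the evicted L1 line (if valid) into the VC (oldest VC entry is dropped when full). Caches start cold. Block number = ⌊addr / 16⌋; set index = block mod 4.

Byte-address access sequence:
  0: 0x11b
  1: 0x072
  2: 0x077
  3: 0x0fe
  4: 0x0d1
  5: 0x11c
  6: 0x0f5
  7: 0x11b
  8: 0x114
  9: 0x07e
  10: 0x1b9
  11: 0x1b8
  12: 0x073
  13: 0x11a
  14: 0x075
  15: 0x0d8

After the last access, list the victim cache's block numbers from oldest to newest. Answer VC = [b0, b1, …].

#0 0x11b→b17/s1 MISS; vc=[]
#1 0x72→b7/s3 MISS; vc=[]
#2 0x77→b7/s3 L1-HIT; vc=[]
#3 0xfe→b15/s3 MISS; vc=[7]
#4 0xd1→b13/s1 MISS; vc=[7,17]
#5 0x11c→b17/s1 VC-HIT; vc=[7,13]
#6 0xf5→b15/s3 L1-HIT; vc=[7,13]
#7 0x11b→b17/s1 L1-HIT; vc=[7,13]
#8 0x114→b17/s1 L1-HIT; vc=[7,13]
#9 0x7e→b7/s3 VC-HIT; vc=[15,13]
#10 0x1b9→b27/s3 MISS; vc=[15,13,7]
#11 0x1b8→b27/s3 L1-HIT; vc=[15,13,7]
#12 0x73→b7/s3 VC-HIT; vc=[15,13,27]
#13 0x11a→b17/s1 L1-HIT; vc=[15,13,27]
#14 0x75→b7/s3 L1-HIT; vc=[15,13,27]
#15 0xd8→b13/s1 VC-HIT; vc=[15,17,27]

VC = [15, 17, 27]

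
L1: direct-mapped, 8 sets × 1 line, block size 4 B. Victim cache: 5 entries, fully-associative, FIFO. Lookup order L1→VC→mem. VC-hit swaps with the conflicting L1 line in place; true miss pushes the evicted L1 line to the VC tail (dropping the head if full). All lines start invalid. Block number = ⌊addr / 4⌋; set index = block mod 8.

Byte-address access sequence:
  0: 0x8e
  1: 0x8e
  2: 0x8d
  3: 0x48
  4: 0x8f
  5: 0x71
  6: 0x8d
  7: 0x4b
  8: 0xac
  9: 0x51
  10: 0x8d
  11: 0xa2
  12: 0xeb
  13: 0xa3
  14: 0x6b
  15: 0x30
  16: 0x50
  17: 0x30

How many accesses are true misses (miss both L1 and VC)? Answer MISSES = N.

MISSES = 9

0: 0x8e (blk 35, set 3) → MISS  vc=[]
1: 0x8e (blk 35, set 3) → L1-HIT  vc=[]
2: 0x8d (blk 35, set 3) → L1-HIT  vc=[]
3: 0x48 (blk 18, set 2) → MISS  vc=[]
4: 0x8f (blk 35, set 3) → L1-HIT  vc=[]
5: 0x71 (blk 28, set 4) → MISS  vc=[]
6: 0x8d (blk 35, set 3) → L1-HIT  vc=[]
7: 0x4b (blk 18, set 2) → L1-HIT  vc=[]
8: 0xac (blk 43, set 3) → MISS  vc=[35]
9: 0x51 (blk 20, set 4) → MISS  vc=[35, 28]
10: 0x8d (blk 35, set 3) → VC-HIT  vc=[43, 28]
11: 0xa2 (blk 40, set 0) → MISS  vc=[43, 28]
12: 0xeb (blk 58, set 2) → MISS  vc=[43, 28, 18]
13: 0xa3 (blk 40, set 0) → L1-HIT  vc=[43, 28, 18]
14: 0x6b (blk 26, set 2) → MISS  vc=[43, 28, 18, 58]
15: 0x30 (blk 12, set 4) → MISS  vc=[43, 28, 18, 58, 20]
16: 0x50 (blk 20, set 4) → VC-HIT  vc=[43, 28, 18, 58, 12]
17: 0x30 (blk 12, set 4) → VC-HIT  vc=[43, 28, 18, 58, 20]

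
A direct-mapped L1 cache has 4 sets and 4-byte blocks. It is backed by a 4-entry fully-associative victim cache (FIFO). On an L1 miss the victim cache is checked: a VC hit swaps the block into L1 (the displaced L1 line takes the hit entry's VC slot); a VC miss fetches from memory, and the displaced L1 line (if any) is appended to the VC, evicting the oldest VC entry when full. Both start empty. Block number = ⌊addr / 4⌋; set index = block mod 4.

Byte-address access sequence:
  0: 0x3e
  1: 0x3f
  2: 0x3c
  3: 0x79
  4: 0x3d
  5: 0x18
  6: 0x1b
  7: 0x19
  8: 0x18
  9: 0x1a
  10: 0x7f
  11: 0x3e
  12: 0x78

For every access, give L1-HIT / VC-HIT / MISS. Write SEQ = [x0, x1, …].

SEQ = [MISS, L1-HIT, L1-HIT, MISS, L1-HIT, MISS, L1-HIT, L1-HIT, L1-HIT, L1-HIT, MISS, VC-HIT, VC-HIT]

0: 0x3e (blk 15, set 3) → MISS  vc=[]
1: 0x3f (blk 15, set 3) → L1-HIT  vc=[]
2: 0x3c (blk 15, set 3) → L1-HIT  vc=[]
3: 0x79 (blk 30, set 2) → MISS  vc=[]
4: 0x3d (blk 15, set 3) → L1-HIT  vc=[]
5: 0x18 (blk 6, set 2) → MISS  vc=[30]
6: 0x1b (blk 6, set 2) → L1-HIT  vc=[30]
7: 0x19 (blk 6, set 2) → L1-HIT  vc=[30]
8: 0x18 (blk 6, set 2) → L1-HIT  vc=[30]
9: 0x1a (blk 6, set 2) → L1-HIT  vc=[30]
10: 0x7f (blk 31, set 3) → MISS  vc=[30, 15]
11: 0x3e (blk 15, set 3) → VC-HIT  vc=[30, 31]
12: 0x78 (blk 30, set 2) → VC-HIT  vc=[6, 31]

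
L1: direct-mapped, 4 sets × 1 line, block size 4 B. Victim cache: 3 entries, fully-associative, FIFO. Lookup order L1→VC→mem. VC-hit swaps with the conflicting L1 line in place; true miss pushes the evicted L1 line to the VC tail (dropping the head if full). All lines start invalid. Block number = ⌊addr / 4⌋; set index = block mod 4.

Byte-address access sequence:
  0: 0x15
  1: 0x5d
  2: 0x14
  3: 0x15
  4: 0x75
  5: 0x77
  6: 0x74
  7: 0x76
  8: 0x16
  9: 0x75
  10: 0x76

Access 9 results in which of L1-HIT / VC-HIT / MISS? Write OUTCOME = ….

OUTCOME = VC-HIT

#0 0x15→b5/s1 MISS; vc=[]
#1 0x5d→b23/s3 MISS; vc=[]
#2 0x14→b5/s1 L1-HIT; vc=[]
#3 0x15→b5/s1 L1-HIT; vc=[]
#4 0x75→b29/s1 MISS; vc=[5]
#5 0x77→b29/s1 L1-HIT; vc=[5]
#6 0x74→b29/s1 L1-HIT; vc=[5]
#7 0x76→b29/s1 L1-HIT; vc=[5]
#8 0x16→b5/s1 VC-HIT; vc=[29]
#9 0x75→b29/s1 VC-HIT; vc=[5]
#10 0x76→b29/s1 L1-HIT; vc=[5]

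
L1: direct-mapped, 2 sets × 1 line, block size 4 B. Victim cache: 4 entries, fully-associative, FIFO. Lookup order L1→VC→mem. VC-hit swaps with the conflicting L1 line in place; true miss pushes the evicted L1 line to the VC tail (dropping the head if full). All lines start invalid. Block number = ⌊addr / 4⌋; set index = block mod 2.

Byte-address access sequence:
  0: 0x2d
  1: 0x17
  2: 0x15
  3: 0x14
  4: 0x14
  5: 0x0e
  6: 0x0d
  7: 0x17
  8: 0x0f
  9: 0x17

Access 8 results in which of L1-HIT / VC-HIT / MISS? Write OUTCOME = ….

OUTCOME = VC-HIT

#0 0x2d→b11/s1 MISS; vc=[]
#1 0x17→b5/s1 MISS; vc=[11]
#2 0x15→b5/s1 L1-HIT; vc=[11]
#3 0x14→b5/s1 L1-HIT; vc=[11]
#4 0x14→b5/s1 L1-HIT; vc=[11]
#5 0xe→b3/s1 MISS; vc=[11,5]
#6 0xd→b3/s1 L1-HIT; vc=[11,5]
#7 0x17→b5/s1 VC-HIT; vc=[11,3]
#8 0xf→b3/s1 VC-HIT; vc=[11,5]
#9 0x17→b5/s1 VC-HIT; vc=[11,3]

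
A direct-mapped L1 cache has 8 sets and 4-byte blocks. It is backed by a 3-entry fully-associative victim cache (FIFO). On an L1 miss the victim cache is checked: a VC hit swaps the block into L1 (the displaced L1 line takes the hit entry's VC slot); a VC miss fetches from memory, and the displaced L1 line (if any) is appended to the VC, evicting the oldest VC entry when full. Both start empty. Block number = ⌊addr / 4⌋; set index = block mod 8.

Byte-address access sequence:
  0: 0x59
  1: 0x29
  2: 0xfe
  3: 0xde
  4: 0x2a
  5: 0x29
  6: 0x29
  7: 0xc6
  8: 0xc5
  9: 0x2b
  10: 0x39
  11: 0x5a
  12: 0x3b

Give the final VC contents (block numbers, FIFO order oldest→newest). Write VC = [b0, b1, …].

#0 0x59→b22/s6 MISS; vc=[]
#1 0x29→b10/s2 MISS; vc=[]
#2 0xfe→b63/s7 MISS; vc=[]
#3 0xde→b55/s7 MISS; vc=[63]
#4 0x2a→b10/s2 L1-HIT; vc=[63]
#5 0x29→b10/s2 L1-HIT; vc=[63]
#6 0x29→b10/s2 L1-HIT; vc=[63]
#7 0xc6→b49/s1 MISS; vc=[63]
#8 0xc5→b49/s1 L1-HIT; vc=[63]
#9 0x2b→b10/s2 L1-HIT; vc=[63]
#10 0x39→b14/s6 MISS; vc=[63,22]
#11 0x5a→b22/s6 VC-HIT; vc=[63,14]
#12 0x3b→b14/s6 VC-HIT; vc=[63,22]

VC = [63, 22]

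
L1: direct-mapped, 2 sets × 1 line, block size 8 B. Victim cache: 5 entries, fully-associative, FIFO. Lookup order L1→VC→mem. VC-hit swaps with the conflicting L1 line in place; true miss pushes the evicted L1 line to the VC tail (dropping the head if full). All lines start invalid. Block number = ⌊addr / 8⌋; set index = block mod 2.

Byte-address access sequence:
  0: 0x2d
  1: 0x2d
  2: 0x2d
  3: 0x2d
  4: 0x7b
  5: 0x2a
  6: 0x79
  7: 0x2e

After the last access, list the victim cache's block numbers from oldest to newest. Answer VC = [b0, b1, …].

0: 0x2d (blk 5, set 1) → MISS  vc=[]
1: 0x2d (blk 5, set 1) → L1-HIT  vc=[]
2: 0x2d (blk 5, set 1) → L1-HIT  vc=[]
3: 0x2d (blk 5, set 1) → L1-HIT  vc=[]
4: 0x7b (blk 15, set 1) → MISS  vc=[5]
5: 0x2a (blk 5, set 1) → VC-HIT  vc=[15]
6: 0x79 (blk 15, set 1) → VC-HIT  vc=[5]
7: 0x2e (blk 5, set 1) → VC-HIT  vc=[15]

VC = [15]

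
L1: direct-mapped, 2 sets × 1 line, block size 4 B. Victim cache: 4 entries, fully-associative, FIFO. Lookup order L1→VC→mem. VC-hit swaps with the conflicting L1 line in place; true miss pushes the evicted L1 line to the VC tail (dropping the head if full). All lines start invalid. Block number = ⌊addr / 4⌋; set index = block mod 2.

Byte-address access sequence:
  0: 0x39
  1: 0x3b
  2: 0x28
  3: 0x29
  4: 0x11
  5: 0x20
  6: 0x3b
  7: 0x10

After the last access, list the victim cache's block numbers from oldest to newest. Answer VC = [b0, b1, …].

VC = [8, 10, 14]

0: 0x39 (blk 14, set 0) → MISS  vc=[]
1: 0x3b (blk 14, set 0) → L1-HIT  vc=[]
2: 0x28 (blk 10, set 0) → MISS  vc=[14]
3: 0x29 (blk 10, set 0) → L1-HIT  vc=[14]
4: 0x11 (blk 4, set 0) → MISS  vc=[14, 10]
5: 0x20 (blk 8, set 0) → MISS  vc=[14, 10, 4]
6: 0x3b (blk 14, set 0) → VC-HIT  vc=[8, 10, 4]
7: 0x10 (blk 4, set 0) → VC-HIT  vc=[8, 10, 14]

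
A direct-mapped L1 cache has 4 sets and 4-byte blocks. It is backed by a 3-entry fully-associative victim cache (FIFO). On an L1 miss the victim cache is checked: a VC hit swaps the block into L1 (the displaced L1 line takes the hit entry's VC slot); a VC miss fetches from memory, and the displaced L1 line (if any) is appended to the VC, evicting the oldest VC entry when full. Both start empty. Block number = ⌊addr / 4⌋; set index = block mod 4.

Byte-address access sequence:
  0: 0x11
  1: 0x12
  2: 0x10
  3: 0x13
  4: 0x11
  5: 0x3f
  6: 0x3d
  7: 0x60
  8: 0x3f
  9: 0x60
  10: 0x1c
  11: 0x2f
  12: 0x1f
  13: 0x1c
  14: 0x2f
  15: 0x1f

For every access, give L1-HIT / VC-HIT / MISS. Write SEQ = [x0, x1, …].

SEQ = [MISS, L1-HIT, L1-HIT, L1-HIT, L1-HIT, MISS, L1-HIT, MISS, L1-HIT, L1-HIT, MISS, MISS, VC-HIT, L1-HIT, VC-HIT, VC-HIT]

0: 0x11 (blk 4, set 0) → MISS  vc=[]
1: 0x12 (blk 4, set 0) → L1-HIT  vc=[]
2: 0x10 (blk 4, set 0) → L1-HIT  vc=[]
3: 0x13 (blk 4, set 0) → L1-HIT  vc=[]
4: 0x11 (blk 4, set 0) → L1-HIT  vc=[]
5: 0x3f (blk 15, set 3) → MISS  vc=[]
6: 0x3d (blk 15, set 3) → L1-HIT  vc=[]
7: 0x60 (blk 24, set 0) → MISS  vc=[4]
8: 0x3f (blk 15, set 3) → L1-HIT  vc=[4]
9: 0x60 (blk 24, set 0) → L1-HIT  vc=[4]
10: 0x1c (blk 7, set 3) → MISS  vc=[4, 15]
11: 0x2f (blk 11, set 3) → MISS  vc=[4, 15, 7]
12: 0x1f (blk 7, set 3) → VC-HIT  vc=[4, 15, 11]
13: 0x1c (blk 7, set 3) → L1-HIT  vc=[4, 15, 11]
14: 0x2f (blk 11, set 3) → VC-HIT  vc=[4, 15, 7]
15: 0x1f (blk 7, set 3) → VC-HIT  vc=[4, 15, 11]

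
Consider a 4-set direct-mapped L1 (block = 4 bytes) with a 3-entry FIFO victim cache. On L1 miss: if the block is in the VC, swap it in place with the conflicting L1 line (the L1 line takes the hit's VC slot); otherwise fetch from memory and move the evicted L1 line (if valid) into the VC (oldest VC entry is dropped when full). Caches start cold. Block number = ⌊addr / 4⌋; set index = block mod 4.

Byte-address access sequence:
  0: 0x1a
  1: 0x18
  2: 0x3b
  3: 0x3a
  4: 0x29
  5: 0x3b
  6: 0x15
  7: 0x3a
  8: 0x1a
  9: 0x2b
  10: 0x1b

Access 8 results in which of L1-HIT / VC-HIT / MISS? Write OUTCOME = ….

  [0] addr=0x1a blk=6 s=2: MISS | VC []
  [1] addr=0x18 blk=6 s=2: L1-HIT | VC []
  [2] addr=0x3b blk=14 s=2: MISS | VC [6]
  [3] addr=0x3a blk=14 s=2: L1-HIT | VC [6]
  [4] addr=0x29 blk=10 s=2: MISS | VC [6, 14]
  [5] addr=0x3b blk=14 s=2: VC-HIT | VC [6, 10]
  [6] addr=0x15 blk=5 s=1: MISS | VC [6, 10]
  [7] addr=0x3a blk=14 s=2: L1-HIT | VC [6, 10]
  [8] addr=0x1a blk=6 s=2: VC-HIT | VC [14, 10]
  [9] addr=0x2b blk=10 s=2: VC-HIT | VC [14, 6]
  [10] addr=0x1b blk=6 s=2: VC-HIT | VC [14, 10]

OUTCOME = VC-HIT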